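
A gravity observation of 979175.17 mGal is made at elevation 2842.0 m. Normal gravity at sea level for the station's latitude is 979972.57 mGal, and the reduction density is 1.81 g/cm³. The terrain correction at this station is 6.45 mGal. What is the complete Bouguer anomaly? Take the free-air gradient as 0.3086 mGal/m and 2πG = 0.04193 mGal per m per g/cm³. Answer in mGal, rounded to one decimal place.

Free-air correction = 0.3086 × 2842.0 = 877.04 mGal
Free-air anomaly = 979175.17 − 979972.57 + (877.04) = 79.64 mGal
Bouguer slab correction = 0.04193 × 1.81 × 2842.0 = 215.69 mGal
Simple Bouguer anomaly = 79.64 − (215.69) = -136.05 mGal
Complete Bouguer anomaly = -136.05 + 6.45 = -129.60 mGal

-129.6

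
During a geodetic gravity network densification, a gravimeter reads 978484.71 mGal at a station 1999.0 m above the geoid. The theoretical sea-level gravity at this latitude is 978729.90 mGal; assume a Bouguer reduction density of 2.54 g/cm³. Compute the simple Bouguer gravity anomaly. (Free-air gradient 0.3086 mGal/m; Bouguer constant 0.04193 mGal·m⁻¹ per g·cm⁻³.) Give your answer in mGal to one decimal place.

Free-air correction = 0.3086 × 1999.0 = 616.89 mGal
Free-air anomaly = 978484.71 − 978729.90 + (616.89) = 371.70 mGal
Bouguer slab correction = 0.04193 × 2.54 × 1999.0 = 212.90 mGal
Simple Bouguer anomaly = 371.70 − (212.90) = 158.80 mGal

158.8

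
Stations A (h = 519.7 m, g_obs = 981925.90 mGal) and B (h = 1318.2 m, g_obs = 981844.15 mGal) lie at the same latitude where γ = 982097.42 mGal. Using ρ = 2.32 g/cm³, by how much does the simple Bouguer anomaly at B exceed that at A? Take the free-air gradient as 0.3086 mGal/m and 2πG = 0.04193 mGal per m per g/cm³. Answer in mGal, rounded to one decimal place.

87.0

Δg_SB(A) = 981925.90 − 982097.42 + 0.3086×519.7 − 0.04193×2.32×519.7 = -61.70 mGal
Δg_SB(B) = 981844.15 − 982097.42 + 0.3086×1318.2 − 0.04193×2.32×1318.2 = 25.30 mGal
Difference = 25.30 − (-61.70) = 87.00 mGal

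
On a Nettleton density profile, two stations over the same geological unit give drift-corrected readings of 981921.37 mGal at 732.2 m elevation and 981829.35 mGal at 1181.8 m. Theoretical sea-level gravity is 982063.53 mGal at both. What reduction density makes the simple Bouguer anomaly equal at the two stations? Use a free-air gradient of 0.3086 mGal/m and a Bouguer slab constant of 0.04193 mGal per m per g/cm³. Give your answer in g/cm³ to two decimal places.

2.48

Δg_obs = 981829.35 − 981921.37 = -92.02 mGal over Δh = 1181.8 − 732.2 = 449.6 m
Equal Bouguer anomalies ⇒ Δg_obs + (0.3086 − 0.04193ρ)·Δh = 0
0.3086 − 0.04193ρ = −Δg_obs/Δh = 0.20467
ρ = (0.3086 − 0.20467) / 0.04193 = 2.48 g/cm³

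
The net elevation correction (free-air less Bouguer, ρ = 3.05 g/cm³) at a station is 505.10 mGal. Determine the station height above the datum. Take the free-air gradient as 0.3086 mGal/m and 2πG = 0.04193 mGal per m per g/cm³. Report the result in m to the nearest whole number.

Combined gradient = 0.3086 − 0.04193 × 3.05 = 0.1807135 mGal/m
h = 505.10 / 0.1807135 = 2795.03 m

2795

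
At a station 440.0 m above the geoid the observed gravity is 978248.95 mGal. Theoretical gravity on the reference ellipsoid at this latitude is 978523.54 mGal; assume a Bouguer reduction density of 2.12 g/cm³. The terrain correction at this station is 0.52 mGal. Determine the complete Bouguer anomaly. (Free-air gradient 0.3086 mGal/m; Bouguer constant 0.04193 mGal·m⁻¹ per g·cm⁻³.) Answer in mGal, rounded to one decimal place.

-177.4

Free-air correction = 0.3086 × 440.0 = 135.78 mGal
Free-air anomaly = 978248.95 − 978523.54 + (135.78) = -138.81 mGal
Bouguer slab correction = 0.04193 × 2.12 × 440.0 = 39.11 mGal
Simple Bouguer anomaly = -138.81 − (39.11) = -177.92 mGal
Complete Bouguer anomaly = -177.92 + 0.52 = -177.40 mGal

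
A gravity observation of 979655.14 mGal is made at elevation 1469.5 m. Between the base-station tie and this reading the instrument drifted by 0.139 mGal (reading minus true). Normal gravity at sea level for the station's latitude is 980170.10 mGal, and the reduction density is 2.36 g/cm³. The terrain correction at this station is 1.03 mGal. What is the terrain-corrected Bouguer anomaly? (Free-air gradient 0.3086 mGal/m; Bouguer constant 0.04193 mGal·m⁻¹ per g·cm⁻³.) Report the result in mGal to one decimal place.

Drift-corrected reading = 979655.14 − (0.139) = 979655.001 mGal
Free-air correction = 0.3086 × 1469.5 = 453.49 mGal
Free-air anomaly = 979655.001 − 980170.10 + (453.49) = -61.609 mGal
Bouguer slab correction = 0.04193 × 2.36 × 1469.5 = 145.41 mGal
Simple Bouguer anomaly = -61.609 − (145.41) = -207.019 mGal
Complete Bouguer anomaly = -207.019 + 1.03 = -205.989 mGal

-206.0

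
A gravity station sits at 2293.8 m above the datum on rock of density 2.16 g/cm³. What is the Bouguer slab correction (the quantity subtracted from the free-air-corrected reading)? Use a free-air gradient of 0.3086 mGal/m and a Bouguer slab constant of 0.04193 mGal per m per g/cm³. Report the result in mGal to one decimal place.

Bouguer slab correction = 0.04193 × 2.16 × 2293.8 = 207.7 mGal

207.7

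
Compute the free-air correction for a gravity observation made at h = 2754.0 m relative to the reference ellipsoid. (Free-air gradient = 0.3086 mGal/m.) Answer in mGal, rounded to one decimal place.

849.9

Free-air correction = 0.3086 × 2754.0 = 849.9 mGal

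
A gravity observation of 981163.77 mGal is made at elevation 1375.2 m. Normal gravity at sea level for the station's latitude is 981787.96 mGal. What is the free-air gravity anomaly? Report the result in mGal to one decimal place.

Free-air correction = 0.3086 × 1375.2 = 424.39 mGal
Free-air anomaly = 981163.77 − 981787.96 + (424.39) = -199.80 mGal

-199.8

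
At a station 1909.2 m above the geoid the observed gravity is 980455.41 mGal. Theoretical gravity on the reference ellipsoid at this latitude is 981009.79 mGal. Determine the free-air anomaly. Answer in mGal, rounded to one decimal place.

Free-air correction = 0.3086 × 1909.2 = 589.18 mGal
Free-air anomaly = 980455.41 − 981009.79 + (589.18) = 34.80 mGal

34.8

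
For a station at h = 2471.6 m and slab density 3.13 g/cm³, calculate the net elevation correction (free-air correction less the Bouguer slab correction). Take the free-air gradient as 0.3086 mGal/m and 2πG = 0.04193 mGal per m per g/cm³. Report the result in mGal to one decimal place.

438.4

Combined gradient = 0.3086 − 0.04193 × 3.13 = 0.1773591 mGal/m
Combined elevation correction = 0.1773591 × 2471.6 = 438.4 mGal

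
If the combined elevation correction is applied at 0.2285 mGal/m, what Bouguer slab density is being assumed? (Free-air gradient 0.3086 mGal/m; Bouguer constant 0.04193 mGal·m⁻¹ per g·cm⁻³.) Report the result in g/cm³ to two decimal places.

0.2285 = 0.3086 − 0.04193 × ρ
ρ = (0.3086 − 0.2285) / 0.04193 = 1.91 g/cm³

1.91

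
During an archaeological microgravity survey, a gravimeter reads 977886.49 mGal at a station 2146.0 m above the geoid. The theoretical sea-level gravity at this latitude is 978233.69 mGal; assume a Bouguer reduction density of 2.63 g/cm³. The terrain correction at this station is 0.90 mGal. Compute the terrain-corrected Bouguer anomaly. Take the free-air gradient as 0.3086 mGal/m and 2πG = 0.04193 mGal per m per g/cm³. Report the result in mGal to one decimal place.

Free-air correction = 0.3086 × 2146.0 = 662.26 mGal
Free-air anomaly = 977886.49 − 978233.69 + (662.26) = 315.06 mGal
Bouguer slab correction = 0.04193 × 2.63 × 2146.0 = 236.65 mGal
Simple Bouguer anomaly = 315.06 − (236.65) = 78.41 mGal
Complete Bouguer anomaly = 78.41 + 0.90 = 79.31 mGal

79.3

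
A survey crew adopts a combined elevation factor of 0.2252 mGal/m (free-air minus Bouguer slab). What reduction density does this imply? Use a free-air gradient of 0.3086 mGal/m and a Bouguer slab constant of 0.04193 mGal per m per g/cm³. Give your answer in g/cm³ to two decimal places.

1.99

0.2252 = 0.3086 − 0.04193 × ρ
ρ = (0.3086 − 0.2252) / 0.04193 = 1.99 g/cm³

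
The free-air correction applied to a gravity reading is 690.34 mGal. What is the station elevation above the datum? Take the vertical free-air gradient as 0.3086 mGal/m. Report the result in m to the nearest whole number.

2237

h = 690.34 / 0.3086 = 2237.01 m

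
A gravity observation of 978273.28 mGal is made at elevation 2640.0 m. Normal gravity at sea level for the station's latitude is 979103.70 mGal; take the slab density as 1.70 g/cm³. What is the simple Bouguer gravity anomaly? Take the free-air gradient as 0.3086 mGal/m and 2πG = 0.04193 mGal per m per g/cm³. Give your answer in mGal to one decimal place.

-203.9

Free-air correction = 0.3086 × 2640.0 = 814.70 mGal
Free-air anomaly = 978273.28 − 979103.70 + (814.70) = -15.72 mGal
Bouguer slab correction = 0.04193 × 1.70 × 2640.0 = 188.18 mGal
Simple Bouguer anomaly = -15.72 − (188.18) = -203.90 mGal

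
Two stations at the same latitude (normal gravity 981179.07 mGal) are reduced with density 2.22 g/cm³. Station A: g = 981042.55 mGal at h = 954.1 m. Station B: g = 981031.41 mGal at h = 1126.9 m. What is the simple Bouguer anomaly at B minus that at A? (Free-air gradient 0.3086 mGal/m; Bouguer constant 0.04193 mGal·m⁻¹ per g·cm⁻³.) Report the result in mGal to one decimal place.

26.1

Δg_SB(A) = 981042.55 − 981179.07 + 0.3086×954.1 − 0.04193×2.22×954.1 = 69.10 mGal
Δg_SB(B) = 981031.41 − 981179.07 + 0.3086×1126.9 − 0.04193×2.22×1126.9 = 95.20 mGal
Difference = 95.20 − (69.10) = 26.10 mGal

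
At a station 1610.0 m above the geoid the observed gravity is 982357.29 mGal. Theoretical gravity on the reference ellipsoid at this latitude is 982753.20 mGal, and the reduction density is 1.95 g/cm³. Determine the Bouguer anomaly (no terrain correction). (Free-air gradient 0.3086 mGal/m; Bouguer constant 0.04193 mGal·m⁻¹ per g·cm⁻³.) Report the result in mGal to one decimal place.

-30.7

Free-air correction = 0.3086 × 1610.0 = 496.85 mGal
Free-air anomaly = 982357.29 − 982753.20 + (496.85) = 100.94 mGal
Bouguer slab correction = 0.04193 × 1.95 × 1610.0 = 131.64 mGal
Simple Bouguer anomaly = 100.94 − (131.64) = -30.70 mGal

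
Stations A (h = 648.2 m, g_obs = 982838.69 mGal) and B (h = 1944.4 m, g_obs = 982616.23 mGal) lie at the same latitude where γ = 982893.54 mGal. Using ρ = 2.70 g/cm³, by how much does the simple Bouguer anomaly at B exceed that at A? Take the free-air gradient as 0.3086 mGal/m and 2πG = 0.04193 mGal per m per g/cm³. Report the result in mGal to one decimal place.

Δg_SB(A) = 982838.69 − 982893.54 + 0.3086×648.2 − 0.04193×2.70×648.2 = 71.80 mGal
Δg_SB(B) = 982616.23 − 982893.54 + 0.3086×1944.4 − 0.04193×2.70×1944.4 = 102.60 mGal
Difference = 102.60 − (71.80) = 30.80 mGal

30.8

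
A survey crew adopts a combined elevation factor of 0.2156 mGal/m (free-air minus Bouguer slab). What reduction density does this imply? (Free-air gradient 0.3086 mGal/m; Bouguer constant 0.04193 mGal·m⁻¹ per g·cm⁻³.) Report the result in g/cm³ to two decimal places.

0.2156 = 0.3086 − 0.04193 × ρ
ρ = (0.3086 − 0.2156) / 0.04193 = 2.22 g/cm³

2.22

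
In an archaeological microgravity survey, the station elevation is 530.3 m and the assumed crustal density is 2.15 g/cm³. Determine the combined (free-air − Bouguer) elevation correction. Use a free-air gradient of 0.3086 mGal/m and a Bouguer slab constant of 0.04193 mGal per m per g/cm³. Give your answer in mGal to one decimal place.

Combined gradient = 0.3086 − 0.04193 × 2.15 = 0.2184505 mGal/m
Combined elevation correction = 0.2184505 × 530.3 = 115.8 mGal

115.8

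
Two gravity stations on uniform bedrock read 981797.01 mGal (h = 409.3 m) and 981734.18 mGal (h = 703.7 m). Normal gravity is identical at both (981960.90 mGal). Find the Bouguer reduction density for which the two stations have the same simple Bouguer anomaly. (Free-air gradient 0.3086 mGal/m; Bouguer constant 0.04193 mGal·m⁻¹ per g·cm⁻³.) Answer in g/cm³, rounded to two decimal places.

Δg_obs = 981734.18 − 981797.01 = -62.83 mGal over Δh = 703.7 − 409.3 = 294.4 m
Equal Bouguer anomalies ⇒ Δg_obs + (0.3086 − 0.04193ρ)·Δh = 0
0.3086 − 0.04193ρ = −Δg_obs/Δh = 0.21342
ρ = (0.3086 − 0.21342) / 0.04193 = 2.27 g/cm³

2.27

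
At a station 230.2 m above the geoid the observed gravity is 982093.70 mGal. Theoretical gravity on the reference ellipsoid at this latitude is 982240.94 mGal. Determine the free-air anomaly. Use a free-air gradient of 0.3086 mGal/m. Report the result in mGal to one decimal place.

-76.2

Free-air correction = 0.3086 × 230.2 = 71.04 mGal
Free-air anomaly = 982093.70 − 982240.94 + (71.04) = -76.20 mGal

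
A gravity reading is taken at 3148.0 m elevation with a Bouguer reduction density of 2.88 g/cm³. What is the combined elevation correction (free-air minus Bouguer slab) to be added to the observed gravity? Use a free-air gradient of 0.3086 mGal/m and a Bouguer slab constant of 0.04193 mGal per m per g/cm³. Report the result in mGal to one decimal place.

591.3

Combined gradient = 0.3086 − 0.04193 × 2.88 = 0.1878416 mGal/m
Combined elevation correction = 0.1878416 × 3148.0 = 591.3 mGal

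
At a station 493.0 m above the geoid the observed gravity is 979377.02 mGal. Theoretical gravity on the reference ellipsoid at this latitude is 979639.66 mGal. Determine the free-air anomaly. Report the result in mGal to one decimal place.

-110.5

Free-air correction = 0.3086 × 493.0 = 152.14 mGal
Free-air anomaly = 979377.02 − 979639.66 + (152.14) = -110.50 mGal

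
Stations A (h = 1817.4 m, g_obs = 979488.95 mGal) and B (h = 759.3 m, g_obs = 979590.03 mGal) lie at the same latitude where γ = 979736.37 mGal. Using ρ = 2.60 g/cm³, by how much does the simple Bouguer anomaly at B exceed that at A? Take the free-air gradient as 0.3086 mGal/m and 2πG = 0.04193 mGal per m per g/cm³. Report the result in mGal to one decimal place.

-110.1

Δg_SB(A) = 979488.95 − 979736.37 + 0.3086×1817.4 − 0.04193×2.60×1817.4 = 115.30 mGal
Δg_SB(B) = 979590.03 − 979736.37 + 0.3086×759.3 − 0.04193×2.60×759.3 = 5.20 mGal
Difference = 5.20 − (115.30) = -110.10 mGal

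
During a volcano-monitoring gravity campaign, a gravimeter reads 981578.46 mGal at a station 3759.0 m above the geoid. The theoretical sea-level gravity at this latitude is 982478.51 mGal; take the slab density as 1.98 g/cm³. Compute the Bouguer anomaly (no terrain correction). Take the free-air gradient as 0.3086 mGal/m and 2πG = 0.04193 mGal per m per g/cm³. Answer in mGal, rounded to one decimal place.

Free-air correction = 0.3086 × 3759.0 = 1160.03 mGal
Free-air anomaly = 981578.46 − 982478.51 + (1160.03) = 259.98 mGal
Bouguer slab correction = 0.04193 × 1.98 × 3759.0 = 312.08 mGal
Simple Bouguer anomaly = 259.98 − (312.08) = -52.10 mGal

-52.1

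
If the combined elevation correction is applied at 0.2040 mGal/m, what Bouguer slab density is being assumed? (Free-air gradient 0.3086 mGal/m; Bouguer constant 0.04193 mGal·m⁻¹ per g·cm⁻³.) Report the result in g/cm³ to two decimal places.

0.2040 = 0.3086 − 0.04193 × ρ
ρ = (0.3086 − 0.2040) / 0.04193 = 2.49 g/cm³

2.49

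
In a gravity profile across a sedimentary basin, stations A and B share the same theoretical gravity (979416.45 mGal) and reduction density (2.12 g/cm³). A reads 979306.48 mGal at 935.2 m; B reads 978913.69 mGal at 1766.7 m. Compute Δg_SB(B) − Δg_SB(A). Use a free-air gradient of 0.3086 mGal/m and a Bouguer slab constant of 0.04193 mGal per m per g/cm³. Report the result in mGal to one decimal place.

Δg_SB(A) = 979306.48 − 979416.45 + 0.3086×935.2 − 0.04193×2.12×935.2 = 95.50 mGal
Δg_SB(B) = 978913.69 − 979416.45 + 0.3086×1766.7 − 0.04193×2.12×1766.7 = -114.60 mGal
Difference = -114.60 − (95.50) = -210.10 mGal

-210.1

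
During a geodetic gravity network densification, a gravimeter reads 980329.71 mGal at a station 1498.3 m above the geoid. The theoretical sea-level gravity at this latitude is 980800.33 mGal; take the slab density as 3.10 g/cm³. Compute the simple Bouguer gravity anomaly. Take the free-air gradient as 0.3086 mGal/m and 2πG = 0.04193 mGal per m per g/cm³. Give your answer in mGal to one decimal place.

Free-air correction = 0.3086 × 1498.3 = 462.38 mGal
Free-air anomaly = 980329.71 − 980800.33 + (462.38) = -8.24 mGal
Bouguer slab correction = 0.04193 × 3.10 × 1498.3 = 194.75 mGal
Simple Bouguer anomaly = -8.24 − (194.75) = -202.99 mGal

-203.0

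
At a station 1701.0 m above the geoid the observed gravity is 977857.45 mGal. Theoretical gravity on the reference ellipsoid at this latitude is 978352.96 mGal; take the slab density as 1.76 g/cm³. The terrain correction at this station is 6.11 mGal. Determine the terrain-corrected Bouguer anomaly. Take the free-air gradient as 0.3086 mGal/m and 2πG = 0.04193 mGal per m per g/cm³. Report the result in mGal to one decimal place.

-90.0

Free-air correction = 0.3086 × 1701.0 = 524.93 mGal
Free-air anomaly = 977857.45 − 978352.96 + (524.93) = 29.42 mGal
Bouguer slab correction = 0.04193 × 1.76 × 1701.0 = 125.53 mGal
Simple Bouguer anomaly = 29.42 − (125.53) = -96.11 mGal
Complete Bouguer anomaly = -96.11 + 6.11 = -90.00 mGal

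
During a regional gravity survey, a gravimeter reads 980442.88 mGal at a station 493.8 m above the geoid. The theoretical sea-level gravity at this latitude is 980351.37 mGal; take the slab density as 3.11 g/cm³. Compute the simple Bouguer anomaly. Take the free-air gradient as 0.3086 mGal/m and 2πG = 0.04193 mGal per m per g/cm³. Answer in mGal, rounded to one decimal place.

Free-air correction = 0.3086 × 493.8 = 152.39 mGal
Free-air anomaly = 980442.88 − 980351.37 + (152.39) = 243.90 mGal
Bouguer slab correction = 0.04193 × 3.11 × 493.8 = 64.39 mGal
Simple Bouguer anomaly = 243.90 − (64.39) = 179.51 mGal

179.5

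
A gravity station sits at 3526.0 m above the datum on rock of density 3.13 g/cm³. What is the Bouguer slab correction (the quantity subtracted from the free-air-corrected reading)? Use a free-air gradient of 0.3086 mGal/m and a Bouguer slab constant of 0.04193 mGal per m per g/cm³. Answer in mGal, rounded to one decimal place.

462.8

Bouguer slab correction = 0.04193 × 3.13 × 3526.0 = 462.8 mGal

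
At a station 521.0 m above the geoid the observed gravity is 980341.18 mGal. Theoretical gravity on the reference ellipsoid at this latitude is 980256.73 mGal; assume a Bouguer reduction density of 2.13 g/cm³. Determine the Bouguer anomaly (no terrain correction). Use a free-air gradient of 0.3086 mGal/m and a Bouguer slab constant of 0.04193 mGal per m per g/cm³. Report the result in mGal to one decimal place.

198.7

Free-air correction = 0.3086 × 521.0 = 160.78 mGal
Free-air anomaly = 980341.18 − 980256.73 + (160.78) = 245.23 mGal
Bouguer slab correction = 0.04193 × 2.13 × 521.0 = 46.53 mGal
Simple Bouguer anomaly = 245.23 − (46.53) = 198.70 mGal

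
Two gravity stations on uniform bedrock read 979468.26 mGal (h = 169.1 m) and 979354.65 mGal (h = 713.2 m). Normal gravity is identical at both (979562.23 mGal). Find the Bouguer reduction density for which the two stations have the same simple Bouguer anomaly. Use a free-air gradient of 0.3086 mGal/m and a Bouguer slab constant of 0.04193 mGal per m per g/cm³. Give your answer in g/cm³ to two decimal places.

2.38

Δg_obs = 979354.65 − 979468.26 = -113.61 mGal over Δh = 713.2 − 169.1 = 544.1 m
Equal Bouguer anomalies ⇒ Δg_obs + (0.3086 − 0.04193ρ)·Δh = 0
0.3086 − 0.04193ρ = −Δg_obs/Δh = 0.20880
ρ = (0.3086 − 0.20880) / 0.04193 = 2.38 g/cm³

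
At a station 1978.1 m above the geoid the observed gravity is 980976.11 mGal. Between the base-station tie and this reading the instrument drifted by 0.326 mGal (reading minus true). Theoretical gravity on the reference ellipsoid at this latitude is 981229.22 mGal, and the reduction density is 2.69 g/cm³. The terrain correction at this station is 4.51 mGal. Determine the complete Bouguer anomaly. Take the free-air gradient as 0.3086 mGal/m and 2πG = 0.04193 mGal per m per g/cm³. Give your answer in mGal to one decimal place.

Drift-corrected reading = 980976.11 − (0.326) = 980975.784 mGal
Free-air correction = 0.3086 × 1978.1 = 610.44 mGal
Free-air anomaly = 980975.784 − 981229.22 + (610.44) = 357.004 mGal
Bouguer slab correction = 0.04193 × 2.69 × 1978.1 = 223.11 mGal
Simple Bouguer anomaly = 357.004 − (223.11) = 133.894 mGal
Complete Bouguer anomaly = 133.894 + 4.51 = 138.404 mGal

138.4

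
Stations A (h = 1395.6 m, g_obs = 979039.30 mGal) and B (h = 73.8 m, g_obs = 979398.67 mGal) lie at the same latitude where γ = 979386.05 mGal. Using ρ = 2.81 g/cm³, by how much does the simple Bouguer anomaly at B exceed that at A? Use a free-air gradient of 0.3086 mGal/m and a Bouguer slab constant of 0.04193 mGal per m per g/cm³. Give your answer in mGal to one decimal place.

107.2

Δg_SB(A) = 979039.30 − 979386.05 + 0.3086×1395.6 − 0.04193×2.81×1395.6 = -80.50 mGal
Δg_SB(B) = 979398.67 − 979386.05 + 0.3086×73.8 − 0.04193×2.81×73.8 = 26.70 mGal
Difference = 26.70 − (-80.50) = 107.20 mGal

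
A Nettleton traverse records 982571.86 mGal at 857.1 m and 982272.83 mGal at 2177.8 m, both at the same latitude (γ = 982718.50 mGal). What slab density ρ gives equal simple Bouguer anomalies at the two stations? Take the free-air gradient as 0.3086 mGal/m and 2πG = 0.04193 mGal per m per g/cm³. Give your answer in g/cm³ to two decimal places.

1.96

Δg_obs = 982272.83 − 982571.86 = -299.03 mGal over Δh = 2177.8 − 857.1 = 1320.7 m
Equal Bouguer anomalies ⇒ Δg_obs + (0.3086 − 0.04193ρ)·Δh = 0
0.3086 − 0.04193ρ = −Δg_obs/Δh = 0.22642
ρ = (0.3086 − 0.22642) / 0.04193 = 1.96 g/cm³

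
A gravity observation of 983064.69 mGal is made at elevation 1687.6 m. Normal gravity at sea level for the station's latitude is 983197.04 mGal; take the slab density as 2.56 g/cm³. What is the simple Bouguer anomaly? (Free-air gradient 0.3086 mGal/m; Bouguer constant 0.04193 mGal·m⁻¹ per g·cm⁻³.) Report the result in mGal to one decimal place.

Free-air correction = 0.3086 × 1687.6 = 520.79 mGal
Free-air anomaly = 983064.69 − 983197.04 + (520.79) = 388.44 mGal
Bouguer slab correction = 0.04193 × 2.56 × 1687.6 = 181.15 mGal
Simple Bouguer anomaly = 388.44 − (181.15) = 207.29 mGal

207.3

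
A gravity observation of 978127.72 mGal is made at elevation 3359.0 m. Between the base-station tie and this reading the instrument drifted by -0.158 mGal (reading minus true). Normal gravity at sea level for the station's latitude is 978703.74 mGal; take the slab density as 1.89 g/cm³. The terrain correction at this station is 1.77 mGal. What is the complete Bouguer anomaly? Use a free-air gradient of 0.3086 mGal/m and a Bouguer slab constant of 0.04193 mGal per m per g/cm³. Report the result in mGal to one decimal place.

196.3

Drift-corrected reading = 978127.72 − (-0.158) = 978127.878 mGal
Free-air correction = 0.3086 × 3359.0 = 1036.59 mGal
Free-air anomaly = 978127.878 − 978703.74 + (1036.59) = 460.728 mGal
Bouguer slab correction = 0.04193 × 1.89 × 3359.0 = 266.19 mGal
Simple Bouguer anomaly = 460.728 − (266.19) = 194.538 mGal
Complete Bouguer anomaly = 194.538 + 1.77 = 196.308 mGal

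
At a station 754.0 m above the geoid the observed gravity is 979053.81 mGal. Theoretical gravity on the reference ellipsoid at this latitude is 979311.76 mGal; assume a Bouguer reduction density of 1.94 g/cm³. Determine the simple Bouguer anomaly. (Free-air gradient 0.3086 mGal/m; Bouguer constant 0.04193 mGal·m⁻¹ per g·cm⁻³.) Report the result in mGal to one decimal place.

-86.6

Free-air correction = 0.3086 × 754.0 = 232.68 mGal
Free-air anomaly = 979053.81 − 979311.76 + (232.68) = -25.27 mGal
Bouguer slab correction = 0.04193 × 1.94 × 754.0 = 61.33 mGal
Simple Bouguer anomaly = -25.27 − (61.33) = -86.60 mGal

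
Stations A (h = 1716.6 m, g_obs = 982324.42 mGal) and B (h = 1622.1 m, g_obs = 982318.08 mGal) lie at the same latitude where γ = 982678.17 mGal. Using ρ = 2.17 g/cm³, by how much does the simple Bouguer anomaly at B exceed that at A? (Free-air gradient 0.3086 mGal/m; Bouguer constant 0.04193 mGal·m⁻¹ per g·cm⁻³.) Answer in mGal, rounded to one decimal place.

Δg_SB(A) = 982324.42 − 982678.17 + 0.3086×1716.6 − 0.04193×2.17×1716.6 = 19.80 mGal
Δg_SB(B) = 982318.08 − 982678.17 + 0.3086×1622.1 − 0.04193×2.17×1622.1 = -7.10 mGal
Difference = -7.10 − (19.80) = -26.90 mGal

-26.9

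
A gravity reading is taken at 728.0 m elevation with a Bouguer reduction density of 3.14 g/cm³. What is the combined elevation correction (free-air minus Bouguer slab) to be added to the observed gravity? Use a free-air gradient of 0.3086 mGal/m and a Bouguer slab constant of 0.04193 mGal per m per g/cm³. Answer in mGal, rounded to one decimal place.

Combined gradient = 0.3086 − 0.04193 × 3.14 = 0.1769398 mGal/m
Combined elevation correction = 0.1769398 × 728.0 = 128.8 mGal

128.8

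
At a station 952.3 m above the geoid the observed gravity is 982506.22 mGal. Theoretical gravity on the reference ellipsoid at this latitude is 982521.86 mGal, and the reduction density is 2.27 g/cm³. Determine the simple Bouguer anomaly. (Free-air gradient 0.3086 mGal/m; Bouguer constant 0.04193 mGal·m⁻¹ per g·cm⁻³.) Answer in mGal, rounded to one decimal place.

Free-air correction = 0.3086 × 952.3 = 293.88 mGal
Free-air anomaly = 982506.22 − 982521.86 + (293.88) = 278.24 mGal
Bouguer slab correction = 0.04193 × 2.27 × 952.3 = 90.64 mGal
Simple Bouguer anomaly = 278.24 − (90.64) = 187.60 mGal

187.6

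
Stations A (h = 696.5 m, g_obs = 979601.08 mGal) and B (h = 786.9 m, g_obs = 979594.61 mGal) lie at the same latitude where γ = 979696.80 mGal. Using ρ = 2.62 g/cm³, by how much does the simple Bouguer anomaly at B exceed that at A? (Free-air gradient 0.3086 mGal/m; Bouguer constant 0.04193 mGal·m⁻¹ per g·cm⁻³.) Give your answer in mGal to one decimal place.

Δg_SB(A) = 979601.08 − 979696.80 + 0.3086×696.5 − 0.04193×2.62×696.5 = 42.70 mGal
Δg_SB(B) = 979594.61 − 979696.80 + 0.3086×786.9 − 0.04193×2.62×786.9 = 54.20 mGal
Difference = 54.20 − (42.70) = 11.50 mGal

11.5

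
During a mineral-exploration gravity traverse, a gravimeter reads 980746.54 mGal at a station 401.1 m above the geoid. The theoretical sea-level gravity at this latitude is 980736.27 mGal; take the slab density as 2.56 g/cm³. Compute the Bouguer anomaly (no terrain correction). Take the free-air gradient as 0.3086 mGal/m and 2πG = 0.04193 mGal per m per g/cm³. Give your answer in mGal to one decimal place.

Free-air correction = 0.3086 × 401.1 = 123.78 mGal
Free-air anomaly = 980746.54 − 980736.27 + (123.78) = 134.05 mGal
Bouguer slab correction = 0.04193 × 2.56 × 401.1 = 43.05 mGal
Simple Bouguer anomaly = 134.05 − (43.05) = 91.00 mGal

91.0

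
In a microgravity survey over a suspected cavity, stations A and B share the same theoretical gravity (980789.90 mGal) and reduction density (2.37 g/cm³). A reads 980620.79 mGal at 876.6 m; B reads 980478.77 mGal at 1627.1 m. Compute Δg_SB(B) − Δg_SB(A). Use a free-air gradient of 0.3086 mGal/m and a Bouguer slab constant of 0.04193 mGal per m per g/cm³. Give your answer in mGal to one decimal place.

Δg_SB(A) = 980620.79 − 980789.90 + 0.3086×876.6 − 0.04193×2.37×876.6 = 14.30 mGal
Δg_SB(B) = 980478.77 − 980789.90 + 0.3086×1627.1 − 0.04193×2.37×1627.1 = 29.30 mGal
Difference = 29.30 − (14.30) = 15.00 mGal

15.0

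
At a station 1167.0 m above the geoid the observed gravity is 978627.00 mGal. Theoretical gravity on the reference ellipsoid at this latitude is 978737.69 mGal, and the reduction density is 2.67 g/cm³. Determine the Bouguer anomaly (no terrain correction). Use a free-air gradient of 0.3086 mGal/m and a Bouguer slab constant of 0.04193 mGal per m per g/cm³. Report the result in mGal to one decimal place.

118.8

Free-air correction = 0.3086 × 1167.0 = 360.14 mGal
Free-air anomaly = 978627.00 − 978737.69 + (360.14) = 249.45 mGal
Bouguer slab correction = 0.04193 × 2.67 × 1167.0 = 130.65 mGal
Simple Bouguer anomaly = 249.45 − (130.65) = 118.80 mGal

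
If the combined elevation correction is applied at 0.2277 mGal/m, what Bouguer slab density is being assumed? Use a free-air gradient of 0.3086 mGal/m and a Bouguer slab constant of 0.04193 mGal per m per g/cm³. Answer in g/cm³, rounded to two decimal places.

0.2277 = 0.3086 − 0.04193 × ρ
ρ = (0.3086 − 0.2277) / 0.04193 = 1.93 g/cm³

1.93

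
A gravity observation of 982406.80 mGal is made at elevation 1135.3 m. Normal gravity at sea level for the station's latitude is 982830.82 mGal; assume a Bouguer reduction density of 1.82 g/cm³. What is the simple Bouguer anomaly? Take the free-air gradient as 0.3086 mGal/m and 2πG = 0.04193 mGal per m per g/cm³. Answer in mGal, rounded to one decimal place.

Free-air correction = 0.3086 × 1135.3 = 350.35 mGal
Free-air anomaly = 982406.80 − 982830.82 + (350.35) = -73.67 mGal
Bouguer slab correction = 0.04193 × 1.82 × 1135.3 = 86.64 mGal
Simple Bouguer anomaly = -73.67 − (86.64) = -160.31 mGal

-160.3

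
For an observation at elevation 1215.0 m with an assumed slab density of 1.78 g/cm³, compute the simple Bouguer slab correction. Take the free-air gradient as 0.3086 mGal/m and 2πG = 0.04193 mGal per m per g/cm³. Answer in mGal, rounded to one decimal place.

90.7

Bouguer slab correction = 0.04193 × 1.78 × 1215.0 = 90.7 mGal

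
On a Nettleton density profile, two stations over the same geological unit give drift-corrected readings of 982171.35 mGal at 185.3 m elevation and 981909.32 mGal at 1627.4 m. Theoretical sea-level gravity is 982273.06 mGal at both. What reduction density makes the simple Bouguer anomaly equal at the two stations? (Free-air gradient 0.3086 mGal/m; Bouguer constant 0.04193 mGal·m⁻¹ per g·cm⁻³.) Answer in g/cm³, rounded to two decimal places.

3.03

Δg_obs = 981909.32 − 982171.35 = -262.03 mGal over Δh = 1627.4 − 185.3 = 1442.1 m
Equal Bouguer anomalies ⇒ Δg_obs + (0.3086 − 0.04193ρ)·Δh = 0
0.3086 − 0.04193ρ = −Δg_obs/Δh = 0.18170
ρ = (0.3086 − 0.18170) / 0.04193 = 3.03 g/cm³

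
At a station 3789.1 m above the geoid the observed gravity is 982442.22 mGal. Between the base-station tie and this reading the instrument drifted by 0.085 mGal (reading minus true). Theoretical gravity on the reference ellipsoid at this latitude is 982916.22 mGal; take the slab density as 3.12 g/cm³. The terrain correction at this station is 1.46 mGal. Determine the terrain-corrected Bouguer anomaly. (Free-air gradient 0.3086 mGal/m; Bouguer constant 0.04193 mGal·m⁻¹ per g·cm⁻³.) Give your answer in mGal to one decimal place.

Drift-corrected reading = 982442.22 − (0.085) = 982442.135 mGal
Free-air correction = 0.3086 × 3789.1 = 1169.32 mGal
Free-air anomaly = 982442.135 − 982916.22 + (1169.32) = 695.235 mGal
Bouguer slab correction = 0.04193 × 3.12 × 3789.1 = 495.70 mGal
Simple Bouguer anomaly = 695.235 − (495.70) = 199.535 mGal
Complete Bouguer anomaly = 199.535 + 1.46 = 200.995 mGal

201.0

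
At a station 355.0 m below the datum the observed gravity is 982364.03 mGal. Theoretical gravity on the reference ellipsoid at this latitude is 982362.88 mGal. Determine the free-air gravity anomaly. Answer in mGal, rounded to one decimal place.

-108.4

Free-air correction = 0.3086 × -355.0 = -109.55 mGal
Free-air anomaly = 982364.03 − 982362.88 + (-109.55) = -108.40 mGal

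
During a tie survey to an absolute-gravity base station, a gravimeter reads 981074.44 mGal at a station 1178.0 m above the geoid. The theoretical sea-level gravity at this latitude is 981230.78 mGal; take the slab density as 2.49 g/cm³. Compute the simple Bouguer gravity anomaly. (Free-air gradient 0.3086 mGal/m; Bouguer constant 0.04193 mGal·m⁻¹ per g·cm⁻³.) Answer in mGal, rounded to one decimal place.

Free-air correction = 0.3086 × 1178.0 = 363.53 mGal
Free-air anomaly = 981074.44 − 981230.78 + (363.53) = 207.19 mGal
Bouguer slab correction = 0.04193 × 2.49 × 1178.0 = 122.99 mGal
Simple Bouguer anomaly = 207.19 − (122.99) = 84.20 mGal

84.2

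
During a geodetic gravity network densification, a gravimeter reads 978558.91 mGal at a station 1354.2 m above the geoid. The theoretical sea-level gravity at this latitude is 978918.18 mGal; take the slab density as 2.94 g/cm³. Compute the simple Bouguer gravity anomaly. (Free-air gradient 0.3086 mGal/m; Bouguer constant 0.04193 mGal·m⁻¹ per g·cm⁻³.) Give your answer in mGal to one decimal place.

-108.3

Free-air correction = 0.3086 × 1354.2 = 417.91 mGal
Free-air anomaly = 978558.91 − 978918.18 + (417.91) = 58.64 mGal
Bouguer slab correction = 0.04193 × 2.94 × 1354.2 = 166.94 mGal
Simple Bouguer anomaly = 58.64 − (166.94) = -108.30 mGal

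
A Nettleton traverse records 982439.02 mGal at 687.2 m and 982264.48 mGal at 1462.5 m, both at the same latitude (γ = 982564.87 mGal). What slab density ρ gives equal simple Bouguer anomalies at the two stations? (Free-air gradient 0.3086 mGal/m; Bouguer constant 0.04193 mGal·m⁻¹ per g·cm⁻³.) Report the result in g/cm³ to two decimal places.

1.99

Δg_obs = 982264.48 − 982439.02 = -174.54 mGal over Δh = 1462.5 − 687.2 = 775.3 m
Equal Bouguer anomalies ⇒ Δg_obs + (0.3086 − 0.04193ρ)·Δh = 0
0.3086 − 0.04193ρ = −Δg_obs/Δh = 0.22513
ρ = (0.3086 − 0.22513) / 0.04193 = 1.99 g/cm³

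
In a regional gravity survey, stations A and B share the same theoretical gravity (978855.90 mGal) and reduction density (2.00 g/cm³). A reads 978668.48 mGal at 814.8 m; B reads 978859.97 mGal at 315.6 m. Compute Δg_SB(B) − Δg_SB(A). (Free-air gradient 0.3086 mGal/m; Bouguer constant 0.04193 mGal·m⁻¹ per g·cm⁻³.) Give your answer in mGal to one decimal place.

79.3

Δg_SB(A) = 978668.48 − 978855.90 + 0.3086×814.8 − 0.04193×2.00×814.8 = -4.30 mGal
Δg_SB(B) = 978859.97 − 978855.90 + 0.3086×315.6 − 0.04193×2.00×315.6 = 75.00 mGal
Difference = 75.00 − (-4.30) = 79.30 mGal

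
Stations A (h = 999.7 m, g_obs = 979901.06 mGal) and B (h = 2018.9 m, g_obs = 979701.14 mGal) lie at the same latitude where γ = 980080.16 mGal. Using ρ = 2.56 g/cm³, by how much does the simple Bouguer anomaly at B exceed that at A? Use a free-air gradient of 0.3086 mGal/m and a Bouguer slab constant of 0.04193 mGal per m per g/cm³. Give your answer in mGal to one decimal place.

5.2

Δg_SB(A) = 979901.06 − 980080.16 + 0.3086×999.7 − 0.04193×2.56×999.7 = 22.10 mGal
Δg_SB(B) = 979701.14 − 980080.16 + 0.3086×2018.9 − 0.04193×2.56×2018.9 = 27.30 mGal
Difference = 27.30 − (22.10) = 5.20 mGal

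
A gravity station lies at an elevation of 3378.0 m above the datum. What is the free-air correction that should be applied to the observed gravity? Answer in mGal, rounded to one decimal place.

Free-air correction = 0.3086 × 3378.0 = 1042.5 mGal

1042.5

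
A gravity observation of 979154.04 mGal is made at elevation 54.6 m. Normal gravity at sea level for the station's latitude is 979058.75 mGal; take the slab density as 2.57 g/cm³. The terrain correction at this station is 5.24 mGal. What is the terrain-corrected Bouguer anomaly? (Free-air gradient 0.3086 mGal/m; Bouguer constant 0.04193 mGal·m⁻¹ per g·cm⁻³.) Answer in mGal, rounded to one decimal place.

Free-air correction = 0.3086 × 54.6 = 16.85 mGal
Free-air anomaly = 979154.04 − 979058.75 + (16.85) = 112.14 mGal
Bouguer slab correction = 0.04193 × 2.57 × 54.6 = 5.88 mGal
Simple Bouguer anomaly = 112.14 − (5.88) = 106.26 mGal
Complete Bouguer anomaly = 106.26 + 5.24 = 111.50 mGal

111.5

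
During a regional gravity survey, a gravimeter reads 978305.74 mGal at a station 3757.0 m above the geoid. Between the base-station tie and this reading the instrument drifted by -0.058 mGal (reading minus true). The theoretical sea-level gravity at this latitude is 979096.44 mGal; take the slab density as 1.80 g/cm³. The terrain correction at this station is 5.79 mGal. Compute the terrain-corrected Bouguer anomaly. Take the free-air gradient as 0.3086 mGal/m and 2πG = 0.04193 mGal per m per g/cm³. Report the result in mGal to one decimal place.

91.0

Drift-corrected reading = 978305.74 − (-0.058) = 978305.798 mGal
Free-air correction = 0.3086 × 3757.0 = 1159.41 mGal
Free-air anomaly = 978305.798 − 979096.44 + (1159.41) = 368.768 mGal
Bouguer slab correction = 0.04193 × 1.80 × 3757.0 = 283.56 mGal
Simple Bouguer anomaly = 368.768 − (283.56) = 85.208 mGal
Complete Bouguer anomaly = 85.208 + 5.79 = 90.998 mGal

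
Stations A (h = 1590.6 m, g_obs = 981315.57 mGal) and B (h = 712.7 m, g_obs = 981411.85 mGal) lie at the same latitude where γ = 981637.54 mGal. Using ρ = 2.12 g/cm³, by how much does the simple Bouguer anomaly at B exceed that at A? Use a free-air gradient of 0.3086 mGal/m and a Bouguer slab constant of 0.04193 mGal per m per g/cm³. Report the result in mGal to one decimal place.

Δg_SB(A) = 981315.57 − 981637.54 + 0.3086×1590.6 − 0.04193×2.12×1590.6 = 27.50 mGal
Δg_SB(B) = 981411.85 − 981637.54 + 0.3086×712.7 − 0.04193×2.12×712.7 = -69.10 mGal
Difference = -69.10 − (27.50) = -96.60 mGal

-96.6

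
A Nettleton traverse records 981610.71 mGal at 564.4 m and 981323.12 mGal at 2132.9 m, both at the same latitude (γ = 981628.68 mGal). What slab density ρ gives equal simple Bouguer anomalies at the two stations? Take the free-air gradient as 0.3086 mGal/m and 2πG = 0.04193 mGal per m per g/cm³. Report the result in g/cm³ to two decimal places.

2.99

Δg_obs = 981323.12 − 981610.71 = -287.59 mGal over Δh = 2132.9 − 564.4 = 1568.5 m
Equal Bouguer anomalies ⇒ Δg_obs + (0.3086 − 0.04193ρ)·Δh = 0
0.3086 − 0.04193ρ = −Δg_obs/Δh = 0.18335
ρ = (0.3086 − 0.18335) / 0.04193 = 2.99 g/cm³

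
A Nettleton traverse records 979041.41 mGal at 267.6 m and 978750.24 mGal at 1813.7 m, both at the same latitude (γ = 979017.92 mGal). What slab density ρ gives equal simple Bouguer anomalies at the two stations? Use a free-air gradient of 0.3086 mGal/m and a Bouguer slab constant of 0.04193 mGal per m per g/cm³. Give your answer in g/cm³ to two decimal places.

2.87

Δg_obs = 978750.24 − 979041.41 = -291.17 mGal over Δh = 1813.7 − 267.6 = 1546.1 m
Equal Bouguer anomalies ⇒ Δg_obs + (0.3086 − 0.04193ρ)·Δh = 0
0.3086 − 0.04193ρ = −Δg_obs/Δh = 0.18833
ρ = (0.3086 − 0.18833) / 0.04193 = 2.87 g/cm³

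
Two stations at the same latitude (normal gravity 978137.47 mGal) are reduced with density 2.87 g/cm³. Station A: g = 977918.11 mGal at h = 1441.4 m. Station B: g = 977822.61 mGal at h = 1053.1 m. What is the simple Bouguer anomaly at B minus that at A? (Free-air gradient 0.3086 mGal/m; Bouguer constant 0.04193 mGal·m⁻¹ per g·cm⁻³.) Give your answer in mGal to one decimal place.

Δg_SB(A) = 977918.11 − 978137.47 + 0.3086×1441.4 − 0.04193×2.87×1441.4 = 52.00 mGal
Δg_SB(B) = 977822.61 − 978137.47 + 0.3086×1053.1 − 0.04193×2.87×1053.1 = -116.60 mGal
Difference = -116.60 − (52.00) = -168.60 mGal

-168.6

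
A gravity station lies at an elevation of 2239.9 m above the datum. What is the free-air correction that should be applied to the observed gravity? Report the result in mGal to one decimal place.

691.2

Free-air correction = 0.3086 × 2239.9 = 691.2 mGal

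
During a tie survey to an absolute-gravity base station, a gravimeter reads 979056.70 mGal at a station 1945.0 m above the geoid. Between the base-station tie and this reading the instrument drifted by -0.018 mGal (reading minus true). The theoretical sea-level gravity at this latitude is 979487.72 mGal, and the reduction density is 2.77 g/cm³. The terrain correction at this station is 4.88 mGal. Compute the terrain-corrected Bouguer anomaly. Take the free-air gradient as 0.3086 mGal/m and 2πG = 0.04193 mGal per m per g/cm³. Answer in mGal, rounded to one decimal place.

Drift-corrected reading = 979056.70 − (-0.018) = 979056.718 mGal
Free-air correction = 0.3086 × 1945.0 = 600.23 mGal
Free-air anomaly = 979056.718 − 979487.72 + (600.23) = 169.228 mGal
Bouguer slab correction = 0.04193 × 2.77 × 1945.0 = 225.90 mGal
Simple Bouguer anomaly = 169.228 − (225.90) = -56.672 mGal
Complete Bouguer anomaly = -56.672 + 4.88 = -51.792 mGal

-51.8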